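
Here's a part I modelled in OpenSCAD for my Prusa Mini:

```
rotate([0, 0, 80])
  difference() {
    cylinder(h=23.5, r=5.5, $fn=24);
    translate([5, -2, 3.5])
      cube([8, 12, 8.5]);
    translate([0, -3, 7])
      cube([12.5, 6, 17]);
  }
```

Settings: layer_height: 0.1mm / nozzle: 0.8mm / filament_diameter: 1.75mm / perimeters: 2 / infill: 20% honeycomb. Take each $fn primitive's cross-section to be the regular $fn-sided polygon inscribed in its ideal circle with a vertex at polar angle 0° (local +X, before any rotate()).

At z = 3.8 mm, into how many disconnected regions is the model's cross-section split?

1

At z = 3.8 mm: the cylinder: section is a regular 24-gon, circumradius r=5.5; the cube at (5, -2) is present — its section is the full 8×12 rectangle; the cube at (0, -3) is absent (z outside [7, 24]); Subtracting the remaining from the first: starting from the r=5.5 cylinder, the 8×12 cube at (5, -2) partially overlaps it — only the 1.39 mm² overlap (of its 96.00 mm²) is removed, clipping the outline — 1 connected region; (whole slice rotated 80° about Z — lengths, areas and connectivity unchanged). The result has 1 disconnected region.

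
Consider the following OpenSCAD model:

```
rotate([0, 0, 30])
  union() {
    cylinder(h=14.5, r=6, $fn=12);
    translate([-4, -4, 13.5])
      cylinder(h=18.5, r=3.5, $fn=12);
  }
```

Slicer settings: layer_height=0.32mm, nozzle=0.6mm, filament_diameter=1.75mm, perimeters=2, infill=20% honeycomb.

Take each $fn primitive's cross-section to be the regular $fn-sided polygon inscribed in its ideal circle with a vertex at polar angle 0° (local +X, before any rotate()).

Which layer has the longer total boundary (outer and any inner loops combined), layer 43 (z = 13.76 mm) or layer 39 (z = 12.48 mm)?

Layer 43 (z = 13.76): the r=6 cylinder contributes a regular 12-gon of circumradius 6 (perimeter = 2·12·6.000·sin(180°/12) = 37.27 mm); the r=3.5 cylinder at (-4, -4) contributes a regular 12-gon of circumradius 3.5 (perimeter = 2·12·3.500·sin(180°/12) = 21.74 mm); Combining (union): the regions partially overlap (shared area 17.38 mm²), so the edge portions inside another operand are dropped and the merged outline is re-measured after clipping — boundary = 42.65 mm; (rotated 30° about Z; rotation is an isometry so areas/perimeters/island counts are preserved). So its perimeter = 42.65 mm. Layer 39 (z = 12.48): the r=6 cylinder contributes a regular 12-gon of circumradius 6 (perimeter = 2·12·6.000·sin(180°/12) = 37.27 mm); the cylinder at (-4, -4) does not reach this height (z outside [13.5, 32]); Merging all regions: only the r=6 cylinder is present, so the union is just that shape — boundary = 37.27 mm; (rotated 30° about Z; rotation is an isometry so areas/perimeters/island counts are preserved). So its perimeter = 37.27 mm. Layer 43 is larger (42.65 vs 37.27 mm).

layer 43 (z = 13.76 mm)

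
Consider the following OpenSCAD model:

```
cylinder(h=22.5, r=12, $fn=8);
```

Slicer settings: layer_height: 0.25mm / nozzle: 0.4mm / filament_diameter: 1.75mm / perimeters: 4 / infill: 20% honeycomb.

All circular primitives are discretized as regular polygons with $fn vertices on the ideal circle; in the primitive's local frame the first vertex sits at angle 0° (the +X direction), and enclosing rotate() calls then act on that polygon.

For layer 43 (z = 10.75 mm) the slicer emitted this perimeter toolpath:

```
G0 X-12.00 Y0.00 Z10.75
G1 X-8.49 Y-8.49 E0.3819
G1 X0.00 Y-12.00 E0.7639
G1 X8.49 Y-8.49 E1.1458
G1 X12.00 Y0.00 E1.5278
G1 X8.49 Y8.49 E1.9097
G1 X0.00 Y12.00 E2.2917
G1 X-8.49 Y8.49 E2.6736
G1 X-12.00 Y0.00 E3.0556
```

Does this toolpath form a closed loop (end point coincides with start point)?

Start point (G0): (-12.00, 0.00). End point (last G1): the path returns to the start — closed.

yes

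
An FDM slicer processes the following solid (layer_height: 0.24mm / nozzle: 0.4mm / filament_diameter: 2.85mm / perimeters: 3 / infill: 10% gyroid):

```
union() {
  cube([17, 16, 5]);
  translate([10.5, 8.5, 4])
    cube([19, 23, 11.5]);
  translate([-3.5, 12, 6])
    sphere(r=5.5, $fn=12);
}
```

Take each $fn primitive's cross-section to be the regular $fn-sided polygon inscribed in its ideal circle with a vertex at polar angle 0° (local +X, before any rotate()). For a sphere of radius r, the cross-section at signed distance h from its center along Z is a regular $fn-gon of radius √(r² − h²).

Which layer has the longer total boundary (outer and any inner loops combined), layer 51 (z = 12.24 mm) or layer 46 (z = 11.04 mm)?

Layer 51 (z = 12.24): the cube does not reach this height (z outside [0, 5]); the cube at (10.5, 8.5) (footprint 19×23) is included at this height (perimeter 84.00 mm); the sphere at (-3.5, 12) is not intersected at this z (|z−center|=6.240 > r=5.5); Taking the union: only the 19×23 cube at (10.5, 8.5) is present, so the union is just that shape — boundary = 84.00 mm. So its perimeter = 84.00 mm. Layer 46 (z = 11.04): the cube does not reach this height (z outside [0, 5]); the cube at (10.5, 8.5) (footprint 19×23) is included at this height (perimeter 84.00 mm); the r=5.5 sphere at (-3.5, 12) slices to a regular 12-gon of circumradius 2.202 (√(r²−h²) with h=5.04 from center) (perimeter = 2·12·2.202·sin(180°/12) = 13.68 mm); Merging all regions: the 2 present regions are separate (no shared area or edge), so areas and boundary lengths simply add and each stays a separate island — boundary = 97.68 mm. So its perimeter = 97.68 mm. Layer 46 is larger (97.68 vs 84.00 mm).

layer 46 (z = 11.04 mm)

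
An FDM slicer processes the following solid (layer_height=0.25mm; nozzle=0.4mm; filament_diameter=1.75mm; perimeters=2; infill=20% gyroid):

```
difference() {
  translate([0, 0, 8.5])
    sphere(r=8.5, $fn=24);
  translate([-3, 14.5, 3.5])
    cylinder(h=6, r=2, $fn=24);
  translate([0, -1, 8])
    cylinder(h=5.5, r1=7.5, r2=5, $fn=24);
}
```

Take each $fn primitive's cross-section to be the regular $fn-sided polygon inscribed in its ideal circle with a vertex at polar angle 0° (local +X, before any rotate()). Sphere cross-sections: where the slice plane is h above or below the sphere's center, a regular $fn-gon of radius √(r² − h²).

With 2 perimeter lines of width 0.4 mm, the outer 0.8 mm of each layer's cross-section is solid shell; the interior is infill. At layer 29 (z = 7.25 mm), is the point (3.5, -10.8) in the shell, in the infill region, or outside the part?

At z = 7.25 mm: the sphere: section is a regular 24-gon, circumradius = √(r²−h²) = √(8.5²−1.25²) = 8.408; the r=2 cylinder at (-3, 14.5) gives a regular 24-gon of circumradius 2 (constant along its height); the cone at (0, -1) is absent (z outside [8, 13.5]); Subtracting the remaining from the first: starting from the r=8.5 sphere, the r=2 cylinder at (-3, 14.5) misses the remaining region (no effect) — 1 connected region. Overall, the cross-section is a single solid region. The nearest boundary edge runs (4.20, -7.28)→(2.18, -8.12); distance from the point to it = 2.98 mm. The point is not inside any of the regions above, so it lies outside the cross-section (2.98 mm from the nearest boundary).

outside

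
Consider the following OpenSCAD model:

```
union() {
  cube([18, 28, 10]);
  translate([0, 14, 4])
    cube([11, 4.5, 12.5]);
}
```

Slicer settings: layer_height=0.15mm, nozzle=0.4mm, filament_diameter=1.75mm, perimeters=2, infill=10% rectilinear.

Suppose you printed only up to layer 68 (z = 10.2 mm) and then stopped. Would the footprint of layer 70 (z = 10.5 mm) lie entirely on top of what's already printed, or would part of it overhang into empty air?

entirely on top

Compare the two slices. At z = 10.2: the cube is absent (z outside [0, 10]); the 11×4.5 cube at (0, 14) contributes its full rectangle (area 49.50 mm²); Merging all regions: only the 11×4.5 cube at (0, 14) is present, so the union is just that shape — area = 49.50 mm². At z = 10.5: the cube is absent (z outside [0, 10]); the 11×4.5 cube at (0, 14) contributes its full rectangle (area 49.50 mm²); Taking the union: only the 11×4.5 cube at (0, 14) is present, so the union is just that shape — area = 49.50 mm². Checking containment: the cross-section at z = 10.5 is a subset of the cross-section at z = 10.2.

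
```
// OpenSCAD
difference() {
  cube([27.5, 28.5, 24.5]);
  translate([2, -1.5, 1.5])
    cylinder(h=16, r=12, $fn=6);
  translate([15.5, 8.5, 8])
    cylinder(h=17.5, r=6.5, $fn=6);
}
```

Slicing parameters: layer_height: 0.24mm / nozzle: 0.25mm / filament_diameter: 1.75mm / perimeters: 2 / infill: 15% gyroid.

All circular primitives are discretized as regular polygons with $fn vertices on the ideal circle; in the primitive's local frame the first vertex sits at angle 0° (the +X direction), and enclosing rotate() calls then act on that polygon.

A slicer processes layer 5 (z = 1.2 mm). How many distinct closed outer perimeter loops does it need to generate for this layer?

At z = 1.2 mm: the cube is present — its section is the full 27.5×28.5 rectangle; the cylinder at (2, -1.5) is not intersected at this z (z outside [1.5, 17.5]); the cylinder at (15.5, 8.5) is not intersected at this z (z outside [8, 25.5]); Taking the first minus the rest: none of the subtracted shapes is present at this height, so the 27.5×28.5 cube is unchanged — 1 connected region. The result has 1 disconnected region.

1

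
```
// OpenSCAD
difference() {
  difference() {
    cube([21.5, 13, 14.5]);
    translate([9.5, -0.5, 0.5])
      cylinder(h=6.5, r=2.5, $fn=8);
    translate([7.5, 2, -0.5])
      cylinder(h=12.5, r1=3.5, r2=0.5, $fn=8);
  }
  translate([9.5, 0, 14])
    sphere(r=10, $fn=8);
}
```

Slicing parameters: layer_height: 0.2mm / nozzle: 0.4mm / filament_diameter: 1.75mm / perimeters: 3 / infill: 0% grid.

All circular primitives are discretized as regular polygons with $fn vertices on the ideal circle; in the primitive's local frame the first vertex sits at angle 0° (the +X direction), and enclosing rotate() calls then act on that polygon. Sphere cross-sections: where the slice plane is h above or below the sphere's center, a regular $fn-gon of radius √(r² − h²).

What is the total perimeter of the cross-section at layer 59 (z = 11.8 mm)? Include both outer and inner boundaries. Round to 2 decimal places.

78.33 mm

At z = 11.8 mm: the cube is present — its section is the full 21.5×13 rectangle (perimeter 69.00 mm); the cylinder at (9.5, -0.5) is absent (z outside [0.5, 7]); the cone at (7.5, 2): at t=0.984 of its height the radius interpolates to r₁+(r₂−r₁)t = 0.548, giving a regular 8-gon of that circumradius (perimeter = 2·8·0.548·sin(180°/8) = 3.36 mm); After the difference (first − rest): starting from the 21.5×13 cube, the cone at (7.5, 2) lies wholly inside it (removes its full 0.85 mm² and its 3.36 mm outline becomes a hole wall) — boundary (outer + 1 inner loop) = 72.36 mm; the r=10 sphere at (9.5, 0) contributes a regular 8-gon of circumradius √(10²−2.2²) = 9.755 (perimeter = 2·8·9.755·sin(180°/8) = 59.73 mm); Taking the first minus the rest: starting from the result so far, the r=10 sphere at (9.5, 0) partially overlaps it — only the 133.65 mm² overlap (of its 269.15 mm²) is removed, clipping the outline — boundary = 78.33 mm. Overall, the cross-section is a single solid region. Total boundary length (outer) = 78.33 mm.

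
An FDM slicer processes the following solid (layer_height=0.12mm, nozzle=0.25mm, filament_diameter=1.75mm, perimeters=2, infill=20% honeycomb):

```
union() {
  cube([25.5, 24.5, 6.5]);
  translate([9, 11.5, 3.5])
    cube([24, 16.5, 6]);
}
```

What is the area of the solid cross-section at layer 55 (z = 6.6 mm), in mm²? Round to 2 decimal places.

At z = 6.6 mm: the cube is absent (z outside [0, 6.5]); the cube at (9, 11.5) is present — its section is the full 24×16.5 rectangle (area 396.00 mm²); Combining (union): only the 24×16.5 cube at (9, 11.5) is present, so the union is just that shape — area = 396.00 mm². Overall, the cross-section is a single solid region. Net area = 396.00 mm².

396.00 mm²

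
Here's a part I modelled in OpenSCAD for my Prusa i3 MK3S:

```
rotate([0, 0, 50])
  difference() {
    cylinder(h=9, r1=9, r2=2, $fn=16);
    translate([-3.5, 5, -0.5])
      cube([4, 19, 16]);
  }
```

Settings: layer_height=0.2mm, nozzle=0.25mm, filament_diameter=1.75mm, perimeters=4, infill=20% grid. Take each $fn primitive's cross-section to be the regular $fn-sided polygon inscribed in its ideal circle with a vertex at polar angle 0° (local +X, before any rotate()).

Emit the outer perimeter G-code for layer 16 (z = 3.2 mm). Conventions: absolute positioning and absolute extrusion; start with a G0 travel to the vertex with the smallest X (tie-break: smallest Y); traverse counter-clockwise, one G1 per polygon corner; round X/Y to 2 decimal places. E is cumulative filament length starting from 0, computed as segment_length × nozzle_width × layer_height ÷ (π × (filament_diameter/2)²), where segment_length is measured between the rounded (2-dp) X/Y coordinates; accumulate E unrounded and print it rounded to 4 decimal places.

G0 X-6.49 Y-0.57 Z3.20
G1 X-5.78 Y-3.01 E0.0528
G1 X-4.19 Y-4.99 E0.1056
G1 X-1.96 Y-6.21 E0.1585
G1 X0.57 Y-6.49 E0.2114
G1 X3.01 Y-5.78 E0.2642
G1 X4.99 Y-4.19 E0.3170
G1 X6.21 Y-1.96 E0.3698
G1 X6.49 Y0.57 E0.4227
G1 X5.78 Y3.01 E0.4756
G1 X4.19 Y4.99 E0.5283
G1 X1.96 Y6.21 E0.5812
G1 X-0.57 Y6.49 E0.6341
G1 X-3.01 Y5.78 E0.6869
G1 X-4.59 Y4.50 E0.7292
G1 X-3.51 Y3.60 E0.7584
G1 X-6.08 Y0.53 E0.8416
G1 X-6.34 Y0.75 E0.8487
G1 X-6.49 Y-0.57 E0.8763

At z = 3.2 mm: the cone contributes a regular 16-gon of circumradius 6.511 (interpolated between r1=9 and r2=2 at t=0.356); the cube at (-3.5, 5) is present — its section is the full 4×19 rectangle; After the difference (first − rest): starting from the cone, the 4×19 cube at (-3.5, 5) partially overlaps it — only the 4.56 mm² overlap (of its 76.00 mm²) is removed, clipping the outline — 1 connected region; (whole slice rotated 50° about Z — lengths, areas and connectivity unchanged). The outline is a single polygon with 18 vertices. Extrusion per mm of travel: 0.25 × 0.2 / (π × 0.875²) = 0.020788. Accumulating E over each segment gives final E = 0.8763.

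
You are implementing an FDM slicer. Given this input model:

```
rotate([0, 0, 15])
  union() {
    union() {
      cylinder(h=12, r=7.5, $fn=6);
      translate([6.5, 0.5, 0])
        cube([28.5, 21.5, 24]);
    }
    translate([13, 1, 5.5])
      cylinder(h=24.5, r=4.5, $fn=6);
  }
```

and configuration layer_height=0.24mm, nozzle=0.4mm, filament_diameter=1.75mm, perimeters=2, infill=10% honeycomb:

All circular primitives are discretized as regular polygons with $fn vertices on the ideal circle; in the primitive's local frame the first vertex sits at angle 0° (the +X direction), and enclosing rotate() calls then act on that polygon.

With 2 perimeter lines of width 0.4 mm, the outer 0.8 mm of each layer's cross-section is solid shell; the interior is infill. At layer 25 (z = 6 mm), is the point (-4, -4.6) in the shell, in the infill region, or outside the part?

shell

At z = 6 mm: the r=7.5 cylinder contributes a regular 6-gon of circumradius 7.5; the cube at (6.5, 0.5) (footprint 28.5×21.5) is included at this height; Merging all regions: the regions partially overlap (shared area 0.44 mm²), so overlapping operands fuse into one piece — 1 connected region; the r=4.5 cylinder at (13, 1) gives a regular 6-gon of circumradius 4.5 (constant along its height); Combining (union): the regions partially overlap (shared area 30.66 mm²), so overlapping operands fuse into one piece — 1 connected region; (whole slice rotated 15° about Z — lengths, areas and connectivity unchanged). Overall, the cross-section is a single solid region. Undo the 15° rotation: the query point maps to (-5.054, -3.408) in the un-rotated model frame. The nearest boundary edge runs (-3.75, -6.50)→(-7.50, 0.00); distance from the point to it = 0.41 mm. The point is inside the cross-section, 0.41 mm from the nearest boundary — within the 0.8 mm shell band (2 × 0.4).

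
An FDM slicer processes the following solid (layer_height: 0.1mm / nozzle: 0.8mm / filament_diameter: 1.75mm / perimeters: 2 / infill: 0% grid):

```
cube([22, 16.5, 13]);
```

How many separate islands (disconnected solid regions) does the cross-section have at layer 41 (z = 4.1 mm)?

At z = 4.1 mm: the cube (footprint 22×16.5) is included at this height. Overall, the cross-section is a single solid region. Island count = 1.

1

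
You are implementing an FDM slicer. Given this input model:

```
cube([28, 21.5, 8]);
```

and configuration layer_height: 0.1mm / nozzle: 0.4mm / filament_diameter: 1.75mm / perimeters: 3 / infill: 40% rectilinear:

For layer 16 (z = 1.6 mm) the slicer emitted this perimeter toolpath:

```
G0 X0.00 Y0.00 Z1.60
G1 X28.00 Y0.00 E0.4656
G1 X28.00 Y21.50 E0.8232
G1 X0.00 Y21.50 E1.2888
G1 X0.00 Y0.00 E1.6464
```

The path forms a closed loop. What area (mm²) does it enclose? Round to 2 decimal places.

Apply the shoelace formula to the sequence of (X, Y) vertices; enclosed area = 602.00 mm².

602.00 mm²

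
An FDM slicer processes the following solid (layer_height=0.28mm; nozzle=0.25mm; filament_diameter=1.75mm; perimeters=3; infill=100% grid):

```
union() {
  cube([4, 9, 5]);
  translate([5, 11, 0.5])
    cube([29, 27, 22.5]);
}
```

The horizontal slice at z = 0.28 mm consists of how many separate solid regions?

At z = 0.28 mm: the cube is present — its section is the full 4×9 rectangle; the cube at (5, 11) is absent (z outside [0.5, 23]); Taking the union: only the 4×9 cube is present, so the union is just that shape — 1 connected region. The result has 1 disconnected region.

1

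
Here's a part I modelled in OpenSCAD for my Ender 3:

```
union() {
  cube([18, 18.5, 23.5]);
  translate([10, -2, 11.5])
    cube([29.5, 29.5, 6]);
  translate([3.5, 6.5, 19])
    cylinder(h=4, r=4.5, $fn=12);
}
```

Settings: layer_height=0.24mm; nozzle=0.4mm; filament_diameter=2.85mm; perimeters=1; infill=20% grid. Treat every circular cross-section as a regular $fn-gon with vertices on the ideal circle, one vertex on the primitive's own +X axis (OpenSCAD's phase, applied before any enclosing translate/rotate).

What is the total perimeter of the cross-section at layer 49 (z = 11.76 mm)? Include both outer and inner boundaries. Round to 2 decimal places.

138.00 mm

At z = 11.76 mm: the cube (footprint 18×18.5) is included at this height (perimeter 73.00 mm); the cube at (10, -2) is present — its section is the full 29.5×29.5 rectangle (perimeter 118.00 mm); the cylinder at (3.5, 6.5) does not reach this height (z outside [19, 23]); Taking the union: the regions partially overlap (shared area 148.00 mm²), so the edge portions inside another operand are dropped and the merged outline is re-measured after clipping — boundary = 138.00 mm. Overall, the cross-section is a single solid region. Total boundary length (outer) = 138.00 mm.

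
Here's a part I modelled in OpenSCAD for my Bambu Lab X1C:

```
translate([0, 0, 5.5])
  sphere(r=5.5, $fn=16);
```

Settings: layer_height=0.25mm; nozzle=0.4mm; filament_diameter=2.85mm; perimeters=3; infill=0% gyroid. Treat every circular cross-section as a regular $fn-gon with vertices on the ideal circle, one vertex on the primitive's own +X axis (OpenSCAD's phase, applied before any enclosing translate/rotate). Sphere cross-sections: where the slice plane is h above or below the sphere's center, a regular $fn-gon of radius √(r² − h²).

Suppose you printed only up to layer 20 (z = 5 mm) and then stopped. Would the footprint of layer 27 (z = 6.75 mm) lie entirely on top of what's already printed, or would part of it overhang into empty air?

Compare the two slices. At z = 5: the r=5.5 sphere contributes a regular 16-gon of circumradius √(5.5²−0.5²) = 5.477 (area = (16/2)·5.477²·sin(360°/16) = 91.84 mm²). At z = 6.75: the sphere: section is a regular 16-gon, circumradius = √(r²−h²) = √(5.5²−1.25²) = 5.356 (area = (16/2)·5.356²·sin(360°/16) = 87.83 mm²). Checking containment: the cross-section at z = 6.75 is a subset of the cross-section at z = 5.

entirely on top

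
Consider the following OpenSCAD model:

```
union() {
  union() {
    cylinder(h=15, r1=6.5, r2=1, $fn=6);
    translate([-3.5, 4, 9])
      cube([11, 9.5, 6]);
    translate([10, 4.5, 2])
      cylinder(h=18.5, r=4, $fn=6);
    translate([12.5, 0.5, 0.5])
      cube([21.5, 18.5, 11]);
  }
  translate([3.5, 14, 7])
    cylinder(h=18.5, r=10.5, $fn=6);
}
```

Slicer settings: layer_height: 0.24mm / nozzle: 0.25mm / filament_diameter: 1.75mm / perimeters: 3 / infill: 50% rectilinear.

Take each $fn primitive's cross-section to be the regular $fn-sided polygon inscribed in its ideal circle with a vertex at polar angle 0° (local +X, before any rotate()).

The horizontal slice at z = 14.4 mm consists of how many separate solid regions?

At z = 14.4 mm: the cone contributes a regular 6-gon of circumradius 1.220 (interpolated between r1=6.5 and r2=1 at t=0.960); the 11×9.5 cube at (-3.5, 4) contributes its full rectangle; the cylinder at (10, 4.5): section is a regular 6-gon, circumradius r=4; the cube at (12.5, 0.5) is not intersected at this z (z outside [0.5, 11.5]); Taking the union: the regions partially overlap (shared area 2.63 mm²), so overlapping operands fuse into one piece — 2 connected regions; the r=10.5 cylinder at (3.5, 14) contributes a regular 6-gon of circumradius 10.5; Merging all regions: the regions partially overlap (shared area 98.18 mm²), so overlapping operands fuse into one piece — 2 connected regions. The result has 2 disconnected regions.

2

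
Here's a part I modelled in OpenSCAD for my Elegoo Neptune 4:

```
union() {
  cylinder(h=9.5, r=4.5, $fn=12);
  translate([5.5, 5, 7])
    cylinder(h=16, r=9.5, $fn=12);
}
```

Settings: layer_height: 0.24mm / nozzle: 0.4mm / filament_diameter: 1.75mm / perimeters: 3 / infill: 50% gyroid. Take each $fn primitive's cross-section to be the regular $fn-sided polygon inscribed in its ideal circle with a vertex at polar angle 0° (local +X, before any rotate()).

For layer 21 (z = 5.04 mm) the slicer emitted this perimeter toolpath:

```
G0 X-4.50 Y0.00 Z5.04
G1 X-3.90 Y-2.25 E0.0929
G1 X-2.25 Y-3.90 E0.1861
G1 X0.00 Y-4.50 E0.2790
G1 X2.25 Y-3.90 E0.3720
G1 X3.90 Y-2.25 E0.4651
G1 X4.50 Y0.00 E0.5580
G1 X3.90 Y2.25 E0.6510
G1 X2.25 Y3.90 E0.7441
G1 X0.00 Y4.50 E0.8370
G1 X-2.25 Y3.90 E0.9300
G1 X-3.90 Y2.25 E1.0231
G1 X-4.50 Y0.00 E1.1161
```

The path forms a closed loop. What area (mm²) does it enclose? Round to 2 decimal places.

60.79 mm²

Apply the shoelace formula to the sequence of (X, Y) vertices; enclosed area = 60.79 mm².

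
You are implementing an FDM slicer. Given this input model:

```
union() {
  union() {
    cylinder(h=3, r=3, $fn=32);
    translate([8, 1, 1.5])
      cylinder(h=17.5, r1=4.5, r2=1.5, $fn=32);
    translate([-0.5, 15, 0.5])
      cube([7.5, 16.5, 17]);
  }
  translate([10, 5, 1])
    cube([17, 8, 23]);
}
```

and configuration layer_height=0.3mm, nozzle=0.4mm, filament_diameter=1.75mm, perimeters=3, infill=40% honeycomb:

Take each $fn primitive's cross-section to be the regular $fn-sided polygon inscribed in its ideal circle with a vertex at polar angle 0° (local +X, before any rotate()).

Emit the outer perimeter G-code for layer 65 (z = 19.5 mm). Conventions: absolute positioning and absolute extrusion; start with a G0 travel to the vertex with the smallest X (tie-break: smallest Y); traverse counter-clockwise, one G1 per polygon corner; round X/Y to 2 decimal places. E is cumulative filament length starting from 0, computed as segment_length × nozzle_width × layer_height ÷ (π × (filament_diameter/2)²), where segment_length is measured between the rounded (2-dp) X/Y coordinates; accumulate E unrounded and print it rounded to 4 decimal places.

G0 X10.00 Y5.00 Z19.50
G1 X27.00 Y5.00 E0.8481
G1 X27.00 Y13.00 E1.2473
G1 X10.00 Y13.00 E2.0954
G1 X10.00 Y5.00 E2.4945

At z = 19.5 mm: the cylinder does not reach this height (z outside [0, 3]); the cone at (8, 1) does not reach this height (z outside [1.5, 19]); the cube at (-0.5, 15) does not reach this height (z outside [0.5, 17.5]); Combining (union): nothing is present at this height; the cube at (10, 5) (footprint 17×8) is included at this height; Combining (union): only the 17×8 cube at (10, 5) is present, so the union is just that shape — 1 connected region. The outline is a single polygon with 4 vertices. Extrusion per mm of travel: 0.4 × 0.3 / (π × 0.875²) = 0.049890. Accumulating E over each segment gives final E = 2.4945.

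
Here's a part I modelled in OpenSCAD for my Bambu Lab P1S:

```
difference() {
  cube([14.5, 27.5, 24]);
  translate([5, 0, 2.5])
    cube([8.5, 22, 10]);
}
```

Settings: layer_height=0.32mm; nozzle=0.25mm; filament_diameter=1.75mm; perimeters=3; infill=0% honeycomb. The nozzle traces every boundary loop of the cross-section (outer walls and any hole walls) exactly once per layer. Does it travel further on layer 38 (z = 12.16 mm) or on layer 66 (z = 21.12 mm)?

Layer 38 (z = 12.16): the cube is present — its section is the full 14.5×27.5 rectangle (perimeter 84.00 mm); the 8.5×22 cube at (5, 0) contributes its full rectangle (perimeter 61.00 mm); Taking the first minus the rest: starting from the 14.5×27.5 cube, the 8.5×22 cube at (5, 0) lies inside it touching the edge (removes its full 187.00 mm²) — boundary = 128.00 mm. So its perimeter = 128.00 mm. Layer 66 (z = 21.12): the cube (footprint 14.5×27.5) is included at this height (perimeter 84.00 mm); the cube at (5, 0) does not reach this height (z outside [2.5, 12.5]); Taking the first minus the rest: none of the subtracted shapes is present at this height, so the 14.5×27.5 cube is unchanged — boundary = 84.00 mm. So its perimeter = 84.00 mm. Layer 38 is larger (128.00 vs 84.00 mm).

layer 38 (z = 12.16 mm)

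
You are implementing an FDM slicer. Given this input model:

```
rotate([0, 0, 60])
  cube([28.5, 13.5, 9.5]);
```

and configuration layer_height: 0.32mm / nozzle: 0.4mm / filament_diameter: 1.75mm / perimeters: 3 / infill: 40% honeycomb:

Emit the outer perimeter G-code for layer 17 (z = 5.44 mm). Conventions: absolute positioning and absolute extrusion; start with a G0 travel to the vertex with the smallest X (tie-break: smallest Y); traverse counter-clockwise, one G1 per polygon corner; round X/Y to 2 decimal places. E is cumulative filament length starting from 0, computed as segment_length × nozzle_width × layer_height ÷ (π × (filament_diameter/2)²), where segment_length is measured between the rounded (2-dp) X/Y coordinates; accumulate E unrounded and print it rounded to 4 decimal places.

G0 X-11.69 Y6.75 Z5.44
G1 X0.00 Y0.00 E0.7184
G1 X14.25 Y24.68 E2.2349
G1 X2.56 Y31.43 E2.9533
G1 X-11.69 Y6.75 E4.4699

At z = 5.44 mm: the cube is present — its section is the full 28.5×13.5 rectangle; (whole slice rotated 60° about Z — lengths, areas and connectivity unchanged). The outline is a single polygon with 4 vertices. Extrusion per mm of travel: 0.4 × 0.32 / (π × 0.875²) = 0.053216. Accumulating E over each segment gives final E = 4.4699.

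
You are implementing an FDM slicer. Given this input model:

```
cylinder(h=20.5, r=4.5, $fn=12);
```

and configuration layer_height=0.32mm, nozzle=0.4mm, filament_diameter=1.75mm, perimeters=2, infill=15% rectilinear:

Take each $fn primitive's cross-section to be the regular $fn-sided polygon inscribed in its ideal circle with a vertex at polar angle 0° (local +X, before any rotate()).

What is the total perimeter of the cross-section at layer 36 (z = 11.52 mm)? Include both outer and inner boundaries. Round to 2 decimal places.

At z = 11.52 mm: the cylinder: section is a regular 12-gon, circumradius r=4.5 (perimeter = 2·12·4.500·sin(180°/12) = 27.95 mm). Overall, the cross-section is a single solid region. Total boundary length (outer) = 27.95 mm.

27.95 mm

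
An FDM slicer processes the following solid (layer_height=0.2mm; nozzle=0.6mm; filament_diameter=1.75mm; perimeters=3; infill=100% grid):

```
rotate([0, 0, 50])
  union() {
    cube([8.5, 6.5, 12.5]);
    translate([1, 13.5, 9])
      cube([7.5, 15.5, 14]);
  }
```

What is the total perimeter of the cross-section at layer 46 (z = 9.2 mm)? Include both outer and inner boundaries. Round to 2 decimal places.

76.00 mm

At z = 9.2 mm: the 8.5×6.5 cube contributes its full rectangle (perimeter 30.00 mm); the 7.5×15.5 cube at (1, 13.5) contributes its full rectangle (perimeter 46.00 mm); Merging all regions: the 2 present regions are separate (no shared area or edge), so areas and boundary lengths simply add and each stays a separate island — boundary = 76.00 mm; (whole slice rotated 50° about Z — lengths, areas and connectivity unchanged). Overall, the cross-section has 2 separate islands. Total boundary length (outer) = 76.00 mm.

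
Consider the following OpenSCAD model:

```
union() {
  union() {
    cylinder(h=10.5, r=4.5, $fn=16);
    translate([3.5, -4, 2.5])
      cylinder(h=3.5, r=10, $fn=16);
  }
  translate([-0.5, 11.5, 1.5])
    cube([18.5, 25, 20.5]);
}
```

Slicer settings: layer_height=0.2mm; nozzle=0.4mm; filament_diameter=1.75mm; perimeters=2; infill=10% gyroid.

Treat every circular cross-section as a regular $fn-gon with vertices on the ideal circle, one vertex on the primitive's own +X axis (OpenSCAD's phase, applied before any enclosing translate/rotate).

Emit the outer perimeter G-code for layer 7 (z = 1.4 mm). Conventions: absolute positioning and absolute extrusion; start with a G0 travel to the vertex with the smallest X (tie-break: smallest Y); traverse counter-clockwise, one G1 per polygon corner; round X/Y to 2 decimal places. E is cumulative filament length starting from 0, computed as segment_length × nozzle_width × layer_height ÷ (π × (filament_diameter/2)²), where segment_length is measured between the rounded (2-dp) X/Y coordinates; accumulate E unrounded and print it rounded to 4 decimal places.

G0 X-4.50 Y0.00 Z1.40
G1 X-4.16 Y-1.72 E0.0583
G1 X-3.18 Y-3.18 E0.1168
G1 X-1.72 Y-4.16 E0.1753
G1 X0.00 Y-4.50 E0.2336
G1 X1.72 Y-4.16 E0.2919
G1 X3.18 Y-3.18 E0.3504
G1 X4.16 Y-1.72 E0.4089
G1 X4.50 Y0.00 E0.4672
G1 X4.16 Y1.72 E0.5255
G1 X3.18 Y3.18 E0.5840
G1 X1.72 Y4.16 E0.6425
G1 X0.00 Y4.50 E0.7008
G1 X-1.72 Y4.16 E0.7591
G1 X-3.18 Y3.18 E0.8176
G1 X-4.16 Y1.72 E0.8761
G1 X-4.50 Y0.00 E0.9344

At z = 1.4 mm: the r=4.5 cylinder gives a regular 16-gon of circumradius 4.5 (constant along its height); the cylinder at (3.5, -4) is not intersected at this z (z outside [2.5, 6]); Merging all regions: only the r=4.5 cylinder is present, so the union is just that shape — 1 connected region; the cube at (-0.5, 11.5) is not intersected at this z (z outside [1.5, 22]); Merging all regions: only the result so far is present, so the union is just that shape — 1 connected region. The outline is a single polygon with 16 vertices. Extrusion per mm of travel: 0.4 × 0.2 / (π × 0.875²) = 0.033260. Accumulating E over each segment gives final E = 0.9344.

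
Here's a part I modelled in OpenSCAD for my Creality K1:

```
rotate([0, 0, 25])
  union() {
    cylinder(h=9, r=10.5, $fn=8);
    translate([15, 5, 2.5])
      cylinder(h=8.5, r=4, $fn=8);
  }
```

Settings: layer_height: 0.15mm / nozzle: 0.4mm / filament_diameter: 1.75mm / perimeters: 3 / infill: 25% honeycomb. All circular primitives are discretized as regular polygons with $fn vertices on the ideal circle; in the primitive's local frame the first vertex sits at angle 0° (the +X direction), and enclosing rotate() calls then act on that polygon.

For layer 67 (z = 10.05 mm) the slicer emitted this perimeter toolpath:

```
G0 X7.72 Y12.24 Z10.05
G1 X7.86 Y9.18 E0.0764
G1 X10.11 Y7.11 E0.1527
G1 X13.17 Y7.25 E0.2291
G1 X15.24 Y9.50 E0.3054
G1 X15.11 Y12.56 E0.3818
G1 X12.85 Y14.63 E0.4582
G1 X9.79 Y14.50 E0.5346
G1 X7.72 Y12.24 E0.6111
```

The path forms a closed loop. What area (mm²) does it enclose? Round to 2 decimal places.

45.27 mm²

Apply the shoelace formula to the sequence of (X, Y) vertices; enclosed area = 45.27 mm².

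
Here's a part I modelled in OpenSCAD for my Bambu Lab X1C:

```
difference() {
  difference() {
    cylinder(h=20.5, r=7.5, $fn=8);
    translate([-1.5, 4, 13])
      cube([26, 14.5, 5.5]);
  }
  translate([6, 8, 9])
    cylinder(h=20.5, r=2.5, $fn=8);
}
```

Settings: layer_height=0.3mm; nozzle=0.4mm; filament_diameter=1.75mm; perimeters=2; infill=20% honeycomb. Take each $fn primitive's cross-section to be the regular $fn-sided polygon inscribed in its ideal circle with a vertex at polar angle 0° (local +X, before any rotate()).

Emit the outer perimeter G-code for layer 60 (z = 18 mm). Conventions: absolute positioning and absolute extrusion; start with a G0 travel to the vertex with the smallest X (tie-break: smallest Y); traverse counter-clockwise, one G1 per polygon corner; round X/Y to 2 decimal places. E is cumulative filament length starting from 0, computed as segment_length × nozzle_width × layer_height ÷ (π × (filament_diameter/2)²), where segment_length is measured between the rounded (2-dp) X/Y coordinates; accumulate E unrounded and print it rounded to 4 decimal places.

At z = 18 mm: the r=7.5 cylinder contributes a regular 8-gon of circumradius 7.5; the 26×14.5 cube at (-1.5, 4) contributes its full rectangle; Taking the first minus the rest: starting from the r=7.5 cylinder, the 26×14.5 cube at (-1.5, 4) partially overlaps it — only the 17.87 mm² overlap (of its 377.00 mm²) is removed, clipping the outline — 1 connected region; the cylinder at (6, 8): section is a regular 8-gon, circumradius r=2.5; Taking the first minus the rest: starting from that combined region, the r=2.5 cylinder at (6, 8) misses the remaining region (no effect) — 1 connected region. The outline is a single polygon with 9 vertices. Extrusion per mm of travel: 0.4 × 0.3 / (π × 0.875²) = 0.049890. Accumulating E over each segment gives final E = 2.3627.

G0 X-7.50 Y0.00 Z18.00
G1 X-5.30 Y-5.30 E0.2863
G1 X0.00 Y-7.50 E0.5726
G1 X5.30 Y-5.30 E0.8589
G1 X7.50 Y0.00 E1.1452
G1 X5.84 Y4.00 E1.3612
G1 X-1.50 Y4.00 E1.7274
G1 X-1.50 Y6.88 E1.8711
G1 X-5.30 Y5.30 E2.0764
G1 X-7.50 Y0.00 E2.3627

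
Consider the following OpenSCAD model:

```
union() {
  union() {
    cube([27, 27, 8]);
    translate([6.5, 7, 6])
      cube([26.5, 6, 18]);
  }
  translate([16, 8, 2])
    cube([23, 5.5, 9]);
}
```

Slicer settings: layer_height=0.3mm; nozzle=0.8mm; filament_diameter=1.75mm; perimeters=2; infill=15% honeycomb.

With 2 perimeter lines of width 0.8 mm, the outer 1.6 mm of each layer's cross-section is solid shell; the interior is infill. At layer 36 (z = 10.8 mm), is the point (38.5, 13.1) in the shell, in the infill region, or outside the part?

shell

At z = 10.8 mm: the cube is not intersected at this z (z outside [0, 8]); the cube at (6.5, 7) (footprint 26.5×6) is included at this height; Taking the union: only the 26.5×6 cube at (6.5, 7) is present, so the union is just that shape — 1 connected region; the cube at (16, 8) (footprint 23×5.5) is included at this height; Merging all regions: the regions partially overlap (shared area 85.00 mm²), so overlapping operands fuse into one piece — 1 connected region. Overall, the cross-section is a single solid region. The nearest boundary edge runs (16.00, 13.50)→(39.00, 13.50); distance from the point to it = 0.40 mm. The point is inside the cross-section, 0.40 mm from the nearest boundary — within the 1.6 mm shell band (2 × 0.8).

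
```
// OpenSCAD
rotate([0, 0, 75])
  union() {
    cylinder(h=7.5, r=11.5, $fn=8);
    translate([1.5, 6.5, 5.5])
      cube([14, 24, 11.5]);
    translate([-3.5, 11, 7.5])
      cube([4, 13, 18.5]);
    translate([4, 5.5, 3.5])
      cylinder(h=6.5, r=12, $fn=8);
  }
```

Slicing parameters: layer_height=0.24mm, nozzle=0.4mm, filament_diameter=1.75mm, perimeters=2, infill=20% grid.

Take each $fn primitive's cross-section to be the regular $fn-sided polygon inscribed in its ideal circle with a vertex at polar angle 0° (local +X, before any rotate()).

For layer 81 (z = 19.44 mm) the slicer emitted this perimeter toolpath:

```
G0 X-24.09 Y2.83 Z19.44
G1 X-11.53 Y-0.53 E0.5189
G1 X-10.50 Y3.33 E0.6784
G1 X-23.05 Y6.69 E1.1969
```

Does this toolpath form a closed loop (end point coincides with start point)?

no

Start point (G0): (-24.09, 2.83). End point (last G1): the path does not return to the start — open.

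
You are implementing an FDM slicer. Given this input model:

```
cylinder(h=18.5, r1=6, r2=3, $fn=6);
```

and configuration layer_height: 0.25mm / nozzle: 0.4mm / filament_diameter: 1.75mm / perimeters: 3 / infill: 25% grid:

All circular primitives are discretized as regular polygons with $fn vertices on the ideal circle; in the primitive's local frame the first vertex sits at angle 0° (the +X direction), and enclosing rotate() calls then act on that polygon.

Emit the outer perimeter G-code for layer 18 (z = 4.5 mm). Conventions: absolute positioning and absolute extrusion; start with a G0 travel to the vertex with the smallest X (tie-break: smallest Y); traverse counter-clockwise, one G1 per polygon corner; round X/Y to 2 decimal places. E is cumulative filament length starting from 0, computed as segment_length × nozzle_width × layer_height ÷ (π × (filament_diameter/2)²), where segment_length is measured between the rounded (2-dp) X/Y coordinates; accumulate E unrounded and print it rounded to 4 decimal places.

G0 X-5.27 Y0.00 Z4.50
G1 X-2.64 Y-4.56 E0.2189
G1 X2.64 Y-4.56 E0.4384
G1 X5.27 Y0.00 E0.6572
G1 X2.64 Y4.56 E0.8761
G1 X-2.64 Y4.56 E1.0956
G1 X-5.27 Y0.00 E1.3145

At z = 4.5 mm: the cone contributes a regular 6-gon of circumradius 5.270 (interpolated between r1=6 and r2=3 at t=0.243). The outline is a single polygon with 6 vertices. Extrusion per mm of travel: 0.4 × 0.25 / (π × 0.875²) = 0.041575. Accumulating E over each segment gives final E = 1.3145.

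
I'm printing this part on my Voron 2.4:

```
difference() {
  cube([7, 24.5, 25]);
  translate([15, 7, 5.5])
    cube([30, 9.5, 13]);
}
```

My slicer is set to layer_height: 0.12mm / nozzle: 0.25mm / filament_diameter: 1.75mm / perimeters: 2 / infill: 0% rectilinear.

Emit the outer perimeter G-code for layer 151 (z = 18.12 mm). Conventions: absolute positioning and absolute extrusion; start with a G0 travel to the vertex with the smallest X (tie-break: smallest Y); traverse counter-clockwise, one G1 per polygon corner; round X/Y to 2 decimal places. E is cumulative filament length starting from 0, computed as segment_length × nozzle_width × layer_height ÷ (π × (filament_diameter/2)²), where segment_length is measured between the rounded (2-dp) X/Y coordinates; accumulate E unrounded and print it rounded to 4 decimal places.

At z = 18.12 mm: the 7×24.5 cube contributes its full rectangle; the cube at (15, 7) is present — its section is the full 30×9.5 rectangle; Taking the first minus the rest: starting from the 7×24.5 cube, the 30×9.5 cube at (15, 7) misses the remaining region (no effect) — 1 connected region. The outline is a single polygon with 4 vertices. Extrusion per mm of travel: 0.25 × 0.12 / (π × 0.875²) = 0.012473. Accumulating E over each segment gives final E = 0.7858.

G0 X0.00 Y0.00 Z18.12
G1 X7.00 Y0.00 E0.0873
G1 X7.00 Y24.50 E0.3929
G1 X0.00 Y24.50 E0.4802
G1 X0.00 Y0.00 E0.7858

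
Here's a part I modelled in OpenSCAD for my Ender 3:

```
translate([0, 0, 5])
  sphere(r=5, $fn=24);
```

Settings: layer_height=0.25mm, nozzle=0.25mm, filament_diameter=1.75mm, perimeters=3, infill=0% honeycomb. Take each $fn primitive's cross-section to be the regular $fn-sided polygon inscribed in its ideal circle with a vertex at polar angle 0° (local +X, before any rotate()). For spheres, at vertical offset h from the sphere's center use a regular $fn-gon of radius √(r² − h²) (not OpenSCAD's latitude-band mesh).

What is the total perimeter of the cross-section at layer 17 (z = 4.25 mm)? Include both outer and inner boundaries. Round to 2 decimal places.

30.97 mm

At z = 4.25 mm: the r=5 sphere contributes a regular 24-gon of circumradius √(5²−0.75²) = 4.943 (perimeter = 2·24·4.943·sin(180°/24) = 30.97 mm). Overall, the cross-section is a single solid region. Total boundary length (outer) = 30.97 mm.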